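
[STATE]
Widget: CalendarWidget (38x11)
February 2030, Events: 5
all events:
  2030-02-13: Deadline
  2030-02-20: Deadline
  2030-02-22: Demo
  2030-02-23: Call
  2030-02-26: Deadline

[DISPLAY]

            February 2030             
Mo Tu We Th Fr Sa Su                  
             1  2  3                  
 4  5  6  7  8  9 10                  
11 12 13* 14 15 16 17                 
18 19 20* 21 22* 23* 24               
25 26* 27 28                          
                                      
                                      
                                      
                                      


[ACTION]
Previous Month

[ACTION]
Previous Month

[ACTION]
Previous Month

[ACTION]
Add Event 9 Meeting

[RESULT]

            November 2029             
Mo Tu We Th Fr Sa Su                  
          1  2  3  4                  
 5  6  7  8  9* 10 11                 
12 13 14 15 16 17 18                  
19 20 21 22 23 24 25                  
26 27 28 29 30                        
                                      
                                      
                                      
                                      


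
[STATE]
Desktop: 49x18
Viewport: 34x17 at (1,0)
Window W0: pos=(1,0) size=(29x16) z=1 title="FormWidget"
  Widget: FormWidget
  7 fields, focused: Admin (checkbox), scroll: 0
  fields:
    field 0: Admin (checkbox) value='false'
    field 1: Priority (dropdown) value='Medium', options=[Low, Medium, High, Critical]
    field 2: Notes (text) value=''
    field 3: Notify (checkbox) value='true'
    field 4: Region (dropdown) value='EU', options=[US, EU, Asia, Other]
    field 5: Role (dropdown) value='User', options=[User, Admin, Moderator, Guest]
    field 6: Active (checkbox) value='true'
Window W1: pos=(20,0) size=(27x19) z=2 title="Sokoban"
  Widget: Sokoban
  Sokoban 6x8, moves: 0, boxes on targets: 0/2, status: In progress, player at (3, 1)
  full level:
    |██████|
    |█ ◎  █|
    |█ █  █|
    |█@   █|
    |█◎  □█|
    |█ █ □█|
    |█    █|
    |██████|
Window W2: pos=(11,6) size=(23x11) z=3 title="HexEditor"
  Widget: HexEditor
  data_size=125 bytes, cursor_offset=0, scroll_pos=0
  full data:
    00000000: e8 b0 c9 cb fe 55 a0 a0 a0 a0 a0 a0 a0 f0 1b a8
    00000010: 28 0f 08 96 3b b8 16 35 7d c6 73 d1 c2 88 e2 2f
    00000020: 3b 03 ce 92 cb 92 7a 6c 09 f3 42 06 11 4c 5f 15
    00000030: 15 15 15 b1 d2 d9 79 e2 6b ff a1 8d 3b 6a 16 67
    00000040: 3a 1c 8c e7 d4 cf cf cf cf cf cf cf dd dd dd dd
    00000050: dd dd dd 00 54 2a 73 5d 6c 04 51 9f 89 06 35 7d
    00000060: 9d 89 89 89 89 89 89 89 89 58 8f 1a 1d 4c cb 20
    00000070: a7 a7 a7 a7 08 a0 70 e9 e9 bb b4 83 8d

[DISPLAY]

┏━━━━━━━━━━━━━━━━━━┏━━━━━━━━━━━━━━
┃ FormWidget       ┃ Sokoban      
┠──────────────────┠──────────────
┃> Admin:      [ ] ┃██████        
┃  Priority:   [Med┃█ ◎  █        
┃  Notes:      [   ┃█ █  █        
┃  Notify:┏━━━━━━━━━━━━━━━━━━━━━┓ 
┃  Region:┃ HexEditor           ┃ 
┃  Role:  ┠─────────────────────┨ 
┃  Active:┃00000000  E8 b0 c9 cb┃ 
┃         ┃00000010  28 0f 08 96┃ 
┃         ┃00000020  3b 03 ce 92┃ 
┃         ┃00000030  15 15 15 b1┃ 
┃         ┃00000040  3a 1c 8c e7┃ 
┃         ┃00000050  dd dd dd 00┃ 
┗━━━━━━━━━┃00000060  9d 89 89 89┃ 
          ┗━━━━━━━━━━━━━━━━━━━━━┛ 


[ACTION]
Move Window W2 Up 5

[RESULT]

┏━━━━━━━━━━━━━━━━━━┏━━━━━━━━━━━━━━
┃ FormWidg┏━━━━━━━━━━━━━━━━━━━━━┓ 
┠─────────┃ HexEditor           ┃─
┃> Admin: ┠─────────────────────┨ 
┃  Priorit┃00000000  E8 b0 c9 cb┃ 
┃  Notes: ┃00000010  28 0f 08 96┃ 
┃  Notify:┃00000020  3b 03 ce 92┃ 
┃  Region:┃00000030  15 15 15 b1┃ 
┃  Role:  ┃00000040  3a 1c 8c e7┃ 
┃  Active:┃00000050  dd dd dd 00┃ 
┃         ┃00000060  9d 89 89 89┃ 
┃         ┗━━━━━━━━━━━━━━━━━━━━━┛ 
┃                  ┃              
┃                  ┃              
┃                  ┃              
┗━━━━━━━━━━━━━━━━━━┃              
                   ┃              


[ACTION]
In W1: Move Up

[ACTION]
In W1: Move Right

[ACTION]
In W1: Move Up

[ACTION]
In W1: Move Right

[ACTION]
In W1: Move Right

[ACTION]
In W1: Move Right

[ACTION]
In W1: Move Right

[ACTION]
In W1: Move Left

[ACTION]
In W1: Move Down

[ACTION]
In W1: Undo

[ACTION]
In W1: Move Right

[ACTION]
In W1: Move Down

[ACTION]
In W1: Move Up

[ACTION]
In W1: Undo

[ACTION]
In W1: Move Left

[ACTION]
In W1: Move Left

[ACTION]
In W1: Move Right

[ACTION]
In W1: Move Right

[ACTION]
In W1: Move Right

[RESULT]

┏━━━━━━━━━━━━━━━━━━┏━━━━━━━━━━━━━━
┃ FormWidg┏━━━━━━━━━━━━━━━━━━━━━┓ 
┠─────────┃ HexEditor           ┃─
┃> Admin: ┠─────────────────────┨ 
┃  Priorit┃00000000  E8 b0 c9 cb┃ 
┃  Notes: ┃00000010  28 0f 08 96┃ 
┃  Notify:┃00000020  3b 03 ce 92┃ 
┃  Region:┃00000030  15 15 15 b1┃ 
┃  Role:  ┃00000040  3a 1c 8c e7┃ 
┃  Active:┃00000050  dd dd dd 00┃ 
┃         ┃00000060  9d 89 89 89┃ 
┃         ┗━━━━━━━━━━━━━━━━━━━━━┛2
┃                  ┃              
┃                  ┃              
┃                  ┃              
┗━━━━━━━━━━━━━━━━━━┃              
                   ┃              


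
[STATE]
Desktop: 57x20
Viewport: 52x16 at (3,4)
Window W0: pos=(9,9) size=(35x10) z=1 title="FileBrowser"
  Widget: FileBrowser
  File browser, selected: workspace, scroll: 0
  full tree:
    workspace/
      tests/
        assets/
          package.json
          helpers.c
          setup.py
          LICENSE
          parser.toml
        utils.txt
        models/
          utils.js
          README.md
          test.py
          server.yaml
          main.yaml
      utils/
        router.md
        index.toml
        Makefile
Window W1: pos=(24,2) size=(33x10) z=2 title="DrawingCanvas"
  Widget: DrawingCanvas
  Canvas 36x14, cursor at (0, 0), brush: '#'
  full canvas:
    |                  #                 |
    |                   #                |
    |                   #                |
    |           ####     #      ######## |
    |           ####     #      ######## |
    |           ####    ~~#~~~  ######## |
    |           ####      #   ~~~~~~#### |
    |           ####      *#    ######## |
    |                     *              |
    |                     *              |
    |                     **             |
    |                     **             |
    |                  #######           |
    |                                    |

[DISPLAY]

                     ┠──────────────────────────────
                     ┃+                 #           
                     ┃                   #          
                     ┃                   #          
                     ┃           ####     #      ###
      ┏━━━━━━━━━━━━━━┃           ####     #      ###
      ┃ FileBrowser  ┃           ####    ~~#~~~  ###
      ┠──────────────┗━━━━━━━━━━━━━━━━━━━━━━━━━━━━━━
      ┃> [-] workspace/                 ┃           
      ┃    [+] tests/                   ┃           
      ┃    [+] utils/                   ┃           
      ┃                                 ┃           
      ┃                                 ┃           
      ┃                                 ┃           
      ┗━━━━━━━━━━━━━━━━━━━━━━━━━━━━━━━━━┛           
                                                    


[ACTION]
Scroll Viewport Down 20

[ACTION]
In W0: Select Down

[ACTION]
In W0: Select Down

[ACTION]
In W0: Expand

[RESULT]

                     ┠──────────────────────────────
                     ┃+                 #           
                     ┃                   #          
                     ┃                   #          
                     ┃           ####     #      ###
      ┏━━━━━━━━━━━━━━┃           ####     #      ###
      ┃ FileBrowser  ┃           ####    ~~#~~~  ###
      ┠──────────────┗━━━━━━━━━━━━━━━━━━━━━━━━━━━━━━
      ┃  [-] workspace/                 ┃           
      ┃    [+] tests/                   ┃           
      ┃  > [-] utils/                   ┃           
      ┃      router.md                  ┃           
      ┃      index.toml                 ┃           
      ┃      Makefile                   ┃           
      ┗━━━━━━━━━━━━━━━━━━━━━━━━━━━━━━━━━┛           
                                                    


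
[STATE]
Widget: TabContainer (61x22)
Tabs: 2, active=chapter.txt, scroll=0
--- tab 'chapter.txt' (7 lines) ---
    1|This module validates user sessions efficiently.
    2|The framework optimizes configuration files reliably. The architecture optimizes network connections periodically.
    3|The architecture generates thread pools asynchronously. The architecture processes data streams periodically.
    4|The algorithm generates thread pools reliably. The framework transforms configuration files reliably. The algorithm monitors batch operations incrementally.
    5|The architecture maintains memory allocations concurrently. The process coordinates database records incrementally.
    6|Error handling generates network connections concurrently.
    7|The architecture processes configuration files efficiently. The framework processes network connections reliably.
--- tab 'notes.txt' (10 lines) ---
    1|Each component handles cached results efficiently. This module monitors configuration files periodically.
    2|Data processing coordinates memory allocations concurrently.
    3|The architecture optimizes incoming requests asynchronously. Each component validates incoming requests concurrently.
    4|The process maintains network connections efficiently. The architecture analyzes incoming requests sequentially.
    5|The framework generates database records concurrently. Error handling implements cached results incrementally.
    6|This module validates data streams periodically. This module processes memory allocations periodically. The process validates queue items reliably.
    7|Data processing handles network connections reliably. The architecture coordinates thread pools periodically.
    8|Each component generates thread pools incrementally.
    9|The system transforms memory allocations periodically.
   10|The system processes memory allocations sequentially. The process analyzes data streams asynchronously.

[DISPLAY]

[chapter.txt]│ notes.txt                                     
─────────────────────────────────────────────────────────────
This module validates user sessions efficiently.             
The framework optimizes configuration files reliably. The arc
The architecture generates thread pools asynchronously. The a
The algorithm generates thread pools reliably. The framework 
The architecture maintains memory allocations concurrently. T
Error handling generates network connections concurrently.   
The architecture processes configuration files efficiently. T
                                                             
                                                             
                                                             
                                                             
                                                             
                                                             
                                                             
                                                             
                                                             
                                                             
                                                             
                                                             
                                                             


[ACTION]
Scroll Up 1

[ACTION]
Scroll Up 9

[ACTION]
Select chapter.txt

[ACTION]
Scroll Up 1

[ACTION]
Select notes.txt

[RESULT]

 chapter.txt │[notes.txt]                                    
─────────────────────────────────────────────────────────────
Each component handles cached results efficiently. This modul
Data processing coordinates memory allocations concurrently. 
The architecture optimizes incoming requests asynchronously. 
The process maintains network connections efficiently. The ar
The framework generates database records concurrently. Error 
This module validates data streams periodically. This module 
Data processing handles network connections reliably. The arc
Each component generates thread pools incrementally.         
The system transforms memory allocations periodically.       
The system processes memory allocations sequentially. The pro
                                                             
                                                             
                                                             
                                                             
                                                             
                                                             
                                                             
                                                             
                                                             
                                                             


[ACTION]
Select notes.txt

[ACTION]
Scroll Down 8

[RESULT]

 chapter.txt │[notes.txt]                                    
─────────────────────────────────────────────────────────────
The system transforms memory allocations periodically.       
The system processes memory allocations sequentially. The pro
                                                             
                                                             
                                                             
                                                             
                                                             
                                                             
                                                             
                                                             
                                                             
                                                             
                                                             
                                                             
                                                             
                                                             
                                                             
                                                             
                                                             
                                                             


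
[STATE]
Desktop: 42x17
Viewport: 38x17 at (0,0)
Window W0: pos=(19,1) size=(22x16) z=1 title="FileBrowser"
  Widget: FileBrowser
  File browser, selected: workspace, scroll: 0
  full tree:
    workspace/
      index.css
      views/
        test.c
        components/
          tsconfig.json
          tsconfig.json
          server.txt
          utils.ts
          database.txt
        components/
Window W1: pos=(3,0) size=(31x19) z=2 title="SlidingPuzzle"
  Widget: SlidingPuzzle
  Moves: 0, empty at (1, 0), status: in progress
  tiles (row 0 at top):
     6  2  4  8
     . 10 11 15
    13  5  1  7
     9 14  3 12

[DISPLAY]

   ┏━━━━━━━━━━━━━━━━━━━━━━━━━━━━━┓    
   ┃ SlidingPuzzle               ┃━━━━
   ┠─────────────────────────────┨    
   ┃┌────┬────┬────┬────┐        ┃────
   ┃│  6 │  2 │  4 │  8 │        ┃e/  
   ┃├────┼────┼────┼────┤        ┃    
   ┃│    │ 10 │ 11 │ 15 │        ┃    
   ┃├────┼────┼────┼────┤        ┃    
   ┃│ 13 │  5 │  1 │  7 │        ┃    
   ┃├────┼────┼────┼────┤        ┃    
   ┃│  9 │ 14 │  3 │ 12 │        ┃    
   ┃└────┴────┴────┴────┘        ┃    
   ┃Moves: 0                     ┃    
   ┃                             ┃    
   ┃                             ┃    
   ┃                             ┃    
   ┃                             ┃━━━━


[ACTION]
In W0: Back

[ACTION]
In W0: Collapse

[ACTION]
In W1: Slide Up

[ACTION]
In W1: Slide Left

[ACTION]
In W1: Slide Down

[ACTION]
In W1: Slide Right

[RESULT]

   ┏━━━━━━━━━━━━━━━━━━━━━━━━━━━━━┓    
   ┃ SlidingPuzzle               ┃━━━━
   ┠─────────────────────────────┨    
   ┃┌────┬────┬────┬────┐        ┃────
   ┃│  6 │  2 │  4 │  8 │        ┃e/  
   ┃├────┼────┼────┼────┤        ┃    
   ┃│    │ 13 │ 11 │ 15 │        ┃    
   ┃├────┼────┼────┼────┤        ┃    
   ┃│  5 │ 10 │  1 │  7 │        ┃    
   ┃├────┼────┼────┼────┤        ┃    
   ┃│  9 │ 14 │  3 │ 12 │        ┃    
   ┃└────┴────┴────┴────┘        ┃    
   ┃Moves: 4                     ┃    
   ┃                             ┃    
   ┃                             ┃    
   ┃                             ┃    
   ┃                             ┃━━━━


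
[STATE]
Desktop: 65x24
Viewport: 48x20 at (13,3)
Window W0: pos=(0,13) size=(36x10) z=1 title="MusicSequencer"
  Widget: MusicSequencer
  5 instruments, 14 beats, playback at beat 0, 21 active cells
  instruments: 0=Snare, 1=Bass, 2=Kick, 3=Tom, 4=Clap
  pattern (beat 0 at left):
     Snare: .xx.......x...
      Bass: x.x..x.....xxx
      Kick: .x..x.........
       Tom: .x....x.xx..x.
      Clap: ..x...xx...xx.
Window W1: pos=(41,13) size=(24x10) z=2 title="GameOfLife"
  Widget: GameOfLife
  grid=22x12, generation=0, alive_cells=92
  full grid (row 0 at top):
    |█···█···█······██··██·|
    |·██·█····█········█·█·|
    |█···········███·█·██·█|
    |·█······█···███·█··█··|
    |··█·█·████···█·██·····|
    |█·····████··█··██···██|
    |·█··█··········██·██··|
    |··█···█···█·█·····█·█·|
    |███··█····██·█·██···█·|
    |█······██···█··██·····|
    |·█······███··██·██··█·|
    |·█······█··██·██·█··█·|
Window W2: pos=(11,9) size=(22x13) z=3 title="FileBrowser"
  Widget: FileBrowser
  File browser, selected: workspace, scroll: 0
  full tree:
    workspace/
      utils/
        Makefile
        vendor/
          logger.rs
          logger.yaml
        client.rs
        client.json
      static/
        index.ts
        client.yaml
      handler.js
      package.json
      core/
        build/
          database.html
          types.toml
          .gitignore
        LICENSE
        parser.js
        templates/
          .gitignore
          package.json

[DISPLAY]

                                                
                                                
                                                
                                                
                                                
                                                
━━━━━━━━━━━━━━━━━━━┓                            
FileBrowser        ┃                            
───────────────────┨                            
 [-] workspace/    ┃                            
   [+] utils/      ┃━━┓     ┏━━━━━━━━━━━━━━━━━━━
   [+] static/     ┃  ┃     ┃ GameOfLife        
   handler.js      ┃──┨     ┠───────────────────
   package.json    ┃  ┃     ┃Gen: 0             
   [+] core/       ┃  ┃     ┃·█······█···███·█··
                   ┃  ┃     ┃··█·█·████···█·██··
                   ┃  ┃     ┃█·····████··█··██··
                   ┃  ┃     ┃·█··█··········██·█
━━━━━━━━━━━━━━━━━━━┛  ┃     ┃··█···█···█·█·····█
━━━━━━━━━━━━━━━━━━━━━━┛     ┗━━━━━━━━━━━━━━━━━━━


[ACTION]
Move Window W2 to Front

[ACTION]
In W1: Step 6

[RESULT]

                                                
                                                
                                                
                                                
                                                
                                                
━━━━━━━━━━━━━━━━━━━┓                            
FileBrowser        ┃                            
───────────────────┨                            
 [-] workspace/    ┃                            
   [+] utils/      ┃━━┓     ┏━━━━━━━━━━━━━━━━━━━
   [+] static/     ┃  ┃     ┃ GameOfLife        
   handler.js      ┃──┨     ┠───────────────────
   package.json    ┃  ┃     ┃Gen: 6             
   [+] core/       ┃  ┃     ┃··██···█······██··█
                   ┃  ┃     ┃··██···█······██··█
                   ┃  ┃     ┃············█······
                   ┃  ┃     ┃············█······
━━━━━━━━━━━━━━━━━━━┛  ┃     ┃···················
━━━━━━━━━━━━━━━━━━━━━━┛     ┗━━━━━━━━━━━━━━━━━━━


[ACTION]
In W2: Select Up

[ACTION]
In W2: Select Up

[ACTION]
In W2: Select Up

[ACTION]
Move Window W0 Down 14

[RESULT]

                                                
                                                
                                                
                                                
                                                
                                                
━━━━━━━━━━━━━━━━━━━┓                            
FileBrowser        ┃                            
───────────────────┨                            
 [-] workspace/    ┃                            
   [+] utils/      ┃        ┏━━━━━━━━━━━━━━━━━━━
   [+] static/     ┃━━┓     ┃ GameOfLife        
   handler.js      ┃  ┃     ┠───────────────────
   package.json    ┃──┨     ┃Gen: 6             
   [+] core/       ┃  ┃     ┃··██···█······██··█
                   ┃  ┃     ┃··██···█······██··█
                   ┃  ┃     ┃············█······
                   ┃  ┃     ┃············█······
━━━━━━━━━━━━━━━━━━━┛  ┃     ┃···················
██···██·              ┃     ┗━━━━━━━━━━━━━━━━━━━


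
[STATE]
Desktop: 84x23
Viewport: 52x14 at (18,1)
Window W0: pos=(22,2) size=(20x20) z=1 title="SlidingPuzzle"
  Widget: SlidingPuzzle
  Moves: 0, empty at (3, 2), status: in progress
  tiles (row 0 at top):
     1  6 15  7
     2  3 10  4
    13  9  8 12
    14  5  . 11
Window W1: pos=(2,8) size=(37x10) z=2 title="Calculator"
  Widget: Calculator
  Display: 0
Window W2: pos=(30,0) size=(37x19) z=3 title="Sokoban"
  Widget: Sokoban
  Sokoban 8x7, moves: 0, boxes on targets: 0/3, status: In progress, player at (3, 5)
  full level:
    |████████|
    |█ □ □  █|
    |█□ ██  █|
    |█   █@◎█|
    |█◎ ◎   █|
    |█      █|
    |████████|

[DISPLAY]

            ┃ Sokoban                           ┃   
    ┏━━━━━━━┠───────────────────────────────────┨   
    ┃ Slidin┃████████                           ┃   
    ┠───────┃█ □ □  █                           ┃   
    ┃┌────┬─┃█□ ██  █                           ┃   
    ┃│  1 │ ┃█   █@◎█                           ┃   
    ┃├────┼─┃█◎ ◎   █                           ┃   
━━━━━━━━━━━━┃█      █                           ┃   
            ┃████████                           ┃   
────────────┃Moves: 0  0/3                      ┃   
            ┃                                   ┃   
─┐          ┃                                   ┃   
 │          ┃                                   ┃   
─┤          ┃                                   ┃   


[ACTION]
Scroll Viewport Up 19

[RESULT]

            ┏━━━━━━━━━━━━━━━━━━━━━━━━━━━━━━━━━━━┓   
            ┃ Sokoban                           ┃   
    ┏━━━━━━━┠───────────────────────────────────┨   
    ┃ Slidin┃████████                           ┃   
    ┠───────┃█ □ □  █                           ┃   
    ┃┌────┬─┃█□ ██  █                           ┃   
    ┃│  1 │ ┃█   █@◎█                           ┃   
    ┃├────┼─┃█◎ ◎   █                           ┃   
━━━━━━━━━━━━┃█      █                           ┃   
            ┃████████                           ┃   
────────────┃Moves: 0  0/3                      ┃   
            ┃                                   ┃   
─┐          ┃                                   ┃   
 │          ┃                                   ┃   


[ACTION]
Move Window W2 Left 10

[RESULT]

  ┏━━━━━━━━━━━━━━━━━━━━━━━━━━━━━━━━━━━┓             
  ┃ Sokoban                           ┃             
  ┠───────────────────────────────────┨             
  ┃████████                           ┃             
  ┃█ □ □  █                           ┃             
  ┃█□ ██  █                           ┃             
  ┃█   █@◎█                           ┃             
  ┃█◎ ◎   █                           ┃             
━━┃█      █                           ┃             
  ┃████████                           ┃             
──┃Moves: 0  0/3                      ┃             
  ┃                                   ┃             
─┐┃                                   ┃             
 │┃                                   ┃             


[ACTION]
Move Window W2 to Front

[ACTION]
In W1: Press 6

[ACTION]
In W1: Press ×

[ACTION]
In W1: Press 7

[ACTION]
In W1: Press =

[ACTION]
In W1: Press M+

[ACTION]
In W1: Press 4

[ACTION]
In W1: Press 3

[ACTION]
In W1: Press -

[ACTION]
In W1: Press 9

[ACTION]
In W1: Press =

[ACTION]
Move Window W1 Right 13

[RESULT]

  ┏━━━━━━━━━━━━━━━━━━━━━━━━━━━━━━━━━━━┓             
  ┃ Sokoban                           ┃             
  ┠───────────────────────────────────┨             
  ┃████████                           ┃             
  ┃█ □ □  █                           ┃             
  ┃█□ ██  █                           ┃             
  ┃█   █@◎█                           ┃             
  ┃█◎ ◎   █                           ┃             
━━┃█      █                           ┃             
al┃████████                           ┃             
──┃Moves: 0  0/3                      ┃             
  ┃                                   ┃             
──┃                                   ┃             
7 ┃                                   ┃             


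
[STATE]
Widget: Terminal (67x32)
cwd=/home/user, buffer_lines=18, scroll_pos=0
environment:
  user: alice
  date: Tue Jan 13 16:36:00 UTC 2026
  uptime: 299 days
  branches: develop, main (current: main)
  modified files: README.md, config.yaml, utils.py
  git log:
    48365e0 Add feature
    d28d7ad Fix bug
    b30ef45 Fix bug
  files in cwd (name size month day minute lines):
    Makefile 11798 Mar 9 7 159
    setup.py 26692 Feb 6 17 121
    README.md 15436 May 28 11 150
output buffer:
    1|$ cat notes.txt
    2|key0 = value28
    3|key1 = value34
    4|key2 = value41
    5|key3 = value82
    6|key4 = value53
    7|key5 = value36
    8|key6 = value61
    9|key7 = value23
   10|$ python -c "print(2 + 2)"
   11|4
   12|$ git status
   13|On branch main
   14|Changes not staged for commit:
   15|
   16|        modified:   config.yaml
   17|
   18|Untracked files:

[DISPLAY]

$ cat notes.txt                                                    
key0 = value28                                                     
key1 = value34                                                     
key2 = value41                                                     
key3 = value82                                                     
key4 = value53                                                     
key5 = value36                                                     
key6 = value61                                                     
key7 = value23                                                     
$ python -c "print(2 + 2)"                                         
4                                                                  
$ git status                                                       
On branch main                                                     
Changes not staged for commit:                                     
                                                                   
        modified:   config.yaml                                    
                                                                   
Untracked files:                                                   
$ █                                                                
                                                                   
                                                                   
                                                                   
                                                                   
                                                                   
                                                                   
                                                                   
                                                                   
                                                                   
                                                                   
                                                                   
                                                                   
                                                                   


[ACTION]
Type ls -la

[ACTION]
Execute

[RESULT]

$ cat notes.txt                                                    
key0 = value28                                                     
key1 = value34                                                     
key2 = value41                                                     
key3 = value82                                                     
key4 = value53                                                     
key5 = value36                                                     
key6 = value61                                                     
key7 = value23                                                     
$ python -c "print(2 + 2)"                                         
4                                                                  
$ git status                                                       
On branch main                                                     
Changes not staged for commit:                                     
                                                                   
        modified:   config.yaml                                    
                                                                   
Untracked files:                                                   
$ ls -la                                                           
-rw-r--r--  1 alice group    11798 Mar  9 10:07 Makefile           
-rw-r--r--  1 alice group    26692 Feb  6 10:17 setup.py           
-rw-r--r--  1 alice group    15436 May 28 10:11 README.md          
$ █                                                                
                                                                   
                                                                   
                                                                   
                                                                   
                                                                   
                                                                   
                                                                   
                                                                   
                                                                   


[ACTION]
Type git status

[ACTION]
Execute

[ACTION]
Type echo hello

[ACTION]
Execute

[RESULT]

$ cat notes.txt                                                    
key0 = value28                                                     
key1 = value34                                                     
key2 = value41                                                     
key3 = value82                                                     
key4 = value53                                                     
key5 = value36                                                     
key6 = value61                                                     
key7 = value23                                                     
$ python -c "print(2 + 2)"                                         
4                                                                  
$ git status                                                       
On branch main                                                     
Changes not staged for commit:                                     
                                                                   
        modified:   config.yaml                                    
                                                                   
Untracked files:                                                   
$ ls -la                                                           
-rw-r--r--  1 alice group    11798 Mar  9 10:07 Makefile           
-rw-r--r--  1 alice group    26692 Feb  6 10:17 setup.py           
-rw-r--r--  1 alice group    15436 May 28 10:11 README.md          
$ git status                                                       
On branch main                                                     
Changes not staged for commit:                                     
                                                                   
        modified:   README.md                                      
        modified:   config.yaml                                    
        modified:   utils.py                                       
$ echo hello                                                       
hello                                                              
$ █                                                                


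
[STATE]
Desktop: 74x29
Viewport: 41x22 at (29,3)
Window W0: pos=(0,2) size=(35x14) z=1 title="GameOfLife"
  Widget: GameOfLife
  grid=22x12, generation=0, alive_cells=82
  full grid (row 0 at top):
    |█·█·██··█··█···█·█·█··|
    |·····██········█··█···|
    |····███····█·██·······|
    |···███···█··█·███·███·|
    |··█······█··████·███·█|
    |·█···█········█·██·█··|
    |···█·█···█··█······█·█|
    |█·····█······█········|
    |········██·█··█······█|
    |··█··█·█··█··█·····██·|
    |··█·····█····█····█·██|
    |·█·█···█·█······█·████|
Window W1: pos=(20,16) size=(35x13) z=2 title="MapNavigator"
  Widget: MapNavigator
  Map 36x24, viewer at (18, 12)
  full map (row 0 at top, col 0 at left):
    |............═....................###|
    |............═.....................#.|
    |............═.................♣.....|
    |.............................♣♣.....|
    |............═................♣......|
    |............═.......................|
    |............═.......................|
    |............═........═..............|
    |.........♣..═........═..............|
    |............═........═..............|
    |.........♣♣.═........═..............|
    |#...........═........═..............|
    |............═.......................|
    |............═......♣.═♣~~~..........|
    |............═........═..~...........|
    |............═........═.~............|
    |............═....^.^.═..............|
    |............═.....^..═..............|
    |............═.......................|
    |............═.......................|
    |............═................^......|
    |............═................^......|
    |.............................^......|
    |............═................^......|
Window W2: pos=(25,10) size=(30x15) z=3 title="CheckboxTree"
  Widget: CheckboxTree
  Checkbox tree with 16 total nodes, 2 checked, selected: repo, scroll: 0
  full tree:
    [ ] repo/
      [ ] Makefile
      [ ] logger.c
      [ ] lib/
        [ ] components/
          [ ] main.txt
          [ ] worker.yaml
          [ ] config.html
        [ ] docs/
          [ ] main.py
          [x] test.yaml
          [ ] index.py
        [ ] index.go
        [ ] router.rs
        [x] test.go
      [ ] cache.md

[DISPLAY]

     ┃                                   
─────┨                                   
     ┃                                   
     ┃                                   
     ┃                                   
     ┃                                   
     ┃                                   
━━━━━━━━━━━━━━━━━━━━━━━━━┓               
eckboxTree               ┃               
─────────────────────────┨               
] repo/                  ┃               
[ ] Makefile             ┃               
[ ] logger.c             ┃               
[-] lib/                 ┃               
  [ ] components/        ┃               
    [ ] main.txt         ┃               
    [ ] worker.yaml      ┃               
    [ ] config.html      ┃               
  [-] docs/              ┃               
    [ ] main.py          ┃               
    [x] test.yaml        ┃               
━━━━━━━━━━━━━━━━━━━━━━━━━┛               


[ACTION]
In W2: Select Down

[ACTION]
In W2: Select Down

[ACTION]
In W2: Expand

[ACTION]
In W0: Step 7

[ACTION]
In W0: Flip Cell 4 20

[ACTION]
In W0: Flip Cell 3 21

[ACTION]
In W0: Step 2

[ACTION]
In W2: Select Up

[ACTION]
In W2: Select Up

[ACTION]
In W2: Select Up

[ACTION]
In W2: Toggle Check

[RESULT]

     ┃                                   
─────┨                                   
     ┃                                   
     ┃                                   
     ┃                                   
     ┃                                   
     ┃                                   
━━━━━━━━━━━━━━━━━━━━━━━━━┓               
eckboxTree               ┃               
─────────────────────────┨               
] repo/                  ┃               
[x] Makefile             ┃               
[x] logger.c             ┃               
[x] lib/                 ┃               
  [x] components/        ┃               
    [x] main.txt         ┃               
    [x] worker.yaml      ┃               
    [x] config.html      ┃               
  [x] docs/              ┃               
    [x] main.py          ┃               
    [x] test.yaml        ┃               
━━━━━━━━━━━━━━━━━━━━━━━━━┛               
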